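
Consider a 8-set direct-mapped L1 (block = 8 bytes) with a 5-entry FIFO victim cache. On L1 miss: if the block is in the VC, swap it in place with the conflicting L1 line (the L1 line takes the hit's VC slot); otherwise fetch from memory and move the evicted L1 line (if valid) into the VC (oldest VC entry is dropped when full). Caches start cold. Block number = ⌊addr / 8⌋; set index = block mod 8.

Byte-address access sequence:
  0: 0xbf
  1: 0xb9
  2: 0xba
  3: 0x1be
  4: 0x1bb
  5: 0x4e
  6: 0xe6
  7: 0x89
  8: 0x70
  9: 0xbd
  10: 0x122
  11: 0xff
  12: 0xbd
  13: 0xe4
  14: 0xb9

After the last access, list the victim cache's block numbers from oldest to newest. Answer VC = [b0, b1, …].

  [0] addr=0xbf blk=23 s=7: MISS | VC []
  [1] addr=0xb9 blk=23 s=7: L1-HIT | VC []
  [2] addr=0xba blk=23 s=7: L1-HIT | VC []
  [3] addr=0x1be blk=55 s=7: MISS | VC [23]
  [4] addr=0x1bb blk=55 s=7: L1-HIT | VC [23]
  [5] addr=0x4e blk=9 s=1: MISS | VC [23]
  [6] addr=0xe6 blk=28 s=4: MISS | VC [23]
  [7] addr=0x89 blk=17 s=1: MISS | VC [23, 9]
  [8] addr=0x70 blk=14 s=6: MISS | VC [23, 9]
  [9] addr=0xbd blk=23 s=7: VC-HIT | VC [55, 9]
  [10] addr=0x122 blk=36 s=4: MISS | VC [55, 9, 28]
  [11] addr=0xff blk=31 s=7: MISS | VC [55, 9, 28, 23]
  [12] addr=0xbd blk=23 s=7: VC-HIT | VC [55, 9, 28, 31]
  [13] addr=0xe4 blk=28 s=4: VC-HIT | VC [55, 9, 36, 31]
  [14] addr=0xb9 blk=23 s=7: L1-HIT | VC [55, 9, 36, 31]

VC = [55, 9, 36, 31]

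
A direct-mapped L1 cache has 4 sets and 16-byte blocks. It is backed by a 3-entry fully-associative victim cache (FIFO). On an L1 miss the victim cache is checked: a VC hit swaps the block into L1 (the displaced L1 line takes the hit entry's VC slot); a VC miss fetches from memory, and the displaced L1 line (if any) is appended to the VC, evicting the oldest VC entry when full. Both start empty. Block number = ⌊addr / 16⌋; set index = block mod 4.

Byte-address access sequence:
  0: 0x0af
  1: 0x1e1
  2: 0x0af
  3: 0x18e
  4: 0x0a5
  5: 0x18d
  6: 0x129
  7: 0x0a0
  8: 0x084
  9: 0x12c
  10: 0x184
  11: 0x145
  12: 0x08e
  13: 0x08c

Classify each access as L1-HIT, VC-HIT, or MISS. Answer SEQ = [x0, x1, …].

  [0] addr=0xaf blk=10 s=2: MISS | VC []
  [1] addr=0x1e1 blk=30 s=2: MISS | VC [10]
  [2] addr=0xaf blk=10 s=2: VC-HIT | VC [30]
  [3] addr=0x18e blk=24 s=0: MISS | VC [30]
  [4] addr=0xa5 blk=10 s=2: L1-HIT | VC [30]
  [5] addr=0x18d blk=24 s=0: L1-HIT | VC [30]
  [6] addr=0x129 blk=18 s=2: MISS | VC [30, 10]
  [7] addr=0xa0 blk=10 s=2: VC-HIT | VC [30, 18]
  [8] addr=0x84 blk=8 s=0: MISS | VC [30, 18, 24]
  [9] addr=0x12c blk=18 s=2: VC-HIT | VC [30, 10, 24]
  [10] addr=0x184 blk=24 s=0: VC-HIT | VC [30, 10, 8]
  [11] addr=0x145 blk=20 s=0: MISS | VC [10, 8, 24]
  [12] addr=0x8e blk=8 s=0: VC-HIT | VC [10, 20, 24]
  [13] addr=0x8c blk=8 s=0: L1-HIT | VC [10, 20, 24]

SEQ = [MISS, MISS, VC-HIT, MISS, L1-HIT, L1-HIT, MISS, VC-HIT, MISS, VC-HIT, VC-HIT, MISS, VC-HIT, L1-HIT]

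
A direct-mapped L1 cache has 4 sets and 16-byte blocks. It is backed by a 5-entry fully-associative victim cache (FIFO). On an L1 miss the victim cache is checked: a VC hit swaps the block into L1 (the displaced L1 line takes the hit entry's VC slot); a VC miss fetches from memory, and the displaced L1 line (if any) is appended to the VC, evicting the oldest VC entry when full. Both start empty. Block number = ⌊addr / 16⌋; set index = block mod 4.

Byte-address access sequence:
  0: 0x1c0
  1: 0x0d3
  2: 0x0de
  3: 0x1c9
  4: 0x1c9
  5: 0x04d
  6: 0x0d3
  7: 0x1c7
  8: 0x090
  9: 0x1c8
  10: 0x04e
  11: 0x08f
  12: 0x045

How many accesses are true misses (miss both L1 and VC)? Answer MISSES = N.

0: 0x1c0 (blk 28, set 0) → MISS  vc=[]
1: 0xd3 (blk 13, set 1) → MISS  vc=[]
2: 0xde (blk 13, set 1) → L1-HIT  vc=[]
3: 0x1c9 (blk 28, set 0) → L1-HIT  vc=[]
4: 0x1c9 (blk 28, set 0) → L1-HIT  vc=[]
5: 0x4d (blk 4, set 0) → MISS  vc=[28]
6: 0xd3 (blk 13, set 1) → L1-HIT  vc=[28]
7: 0x1c7 (blk 28, set 0) → VC-HIT  vc=[4]
8: 0x90 (blk 9, set 1) → MISS  vc=[4, 13]
9: 0x1c8 (blk 28, set 0) → L1-HIT  vc=[4, 13]
10: 0x4e (blk 4, set 0) → VC-HIT  vc=[28, 13]
11: 0x8f (blk 8, set 0) → MISS  vc=[28, 13, 4]
12: 0x45 (blk 4, set 0) → VC-HIT  vc=[28, 13, 8]

MISSES = 5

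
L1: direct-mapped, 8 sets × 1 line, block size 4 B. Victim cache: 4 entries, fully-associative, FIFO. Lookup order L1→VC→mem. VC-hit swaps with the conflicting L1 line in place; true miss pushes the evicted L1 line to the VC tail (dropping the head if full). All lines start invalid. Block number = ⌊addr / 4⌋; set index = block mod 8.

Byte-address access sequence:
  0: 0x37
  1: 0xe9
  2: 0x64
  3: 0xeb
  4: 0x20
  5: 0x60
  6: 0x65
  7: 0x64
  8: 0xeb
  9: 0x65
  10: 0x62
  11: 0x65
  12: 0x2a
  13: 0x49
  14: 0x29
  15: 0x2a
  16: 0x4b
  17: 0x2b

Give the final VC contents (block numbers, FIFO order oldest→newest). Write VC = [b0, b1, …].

0: 0x37 (blk 13, set 5) → MISS  vc=[]
1: 0xe9 (blk 58, set 2) → MISS  vc=[]
2: 0x64 (blk 25, set 1) → MISS  vc=[]
3: 0xeb (blk 58, set 2) → L1-HIT  vc=[]
4: 0x20 (blk 8, set 0) → MISS  vc=[]
5: 0x60 (blk 24, set 0) → MISS  vc=[8]
6: 0x65 (blk 25, set 1) → L1-HIT  vc=[8]
7: 0x64 (blk 25, set 1) → L1-HIT  vc=[8]
8: 0xeb (blk 58, set 2) → L1-HIT  vc=[8]
9: 0x65 (blk 25, set 1) → L1-HIT  vc=[8]
10: 0x62 (blk 24, set 0) → L1-HIT  vc=[8]
11: 0x65 (blk 25, set 1) → L1-HIT  vc=[8]
12: 0x2a (blk 10, set 2) → MISS  vc=[8, 58]
13: 0x49 (blk 18, set 2) → MISS  vc=[8, 58, 10]
14: 0x29 (blk 10, set 2) → VC-HIT  vc=[8, 58, 18]
15: 0x2a (blk 10, set 2) → L1-HIT  vc=[8, 58, 18]
16: 0x4b (blk 18, set 2) → VC-HIT  vc=[8, 58, 10]
17: 0x2b (blk 10, set 2) → VC-HIT  vc=[8, 58, 18]

VC = [8, 58, 18]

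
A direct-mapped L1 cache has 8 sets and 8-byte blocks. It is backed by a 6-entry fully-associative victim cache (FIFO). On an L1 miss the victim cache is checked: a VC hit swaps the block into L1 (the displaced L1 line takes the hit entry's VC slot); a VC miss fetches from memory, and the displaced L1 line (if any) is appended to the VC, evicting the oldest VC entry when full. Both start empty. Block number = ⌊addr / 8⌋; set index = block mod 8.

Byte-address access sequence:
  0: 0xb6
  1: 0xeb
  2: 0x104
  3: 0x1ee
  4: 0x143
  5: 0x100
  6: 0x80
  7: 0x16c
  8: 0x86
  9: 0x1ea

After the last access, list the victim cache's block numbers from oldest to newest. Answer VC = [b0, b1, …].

#0 0xb6→b22/s6 MISS; vc=[]
#1 0xeb→b29/s5 MISS; vc=[]
#2 0x104→b32/s0 MISS; vc=[]
#3 0x1ee→b61/s5 MISS; vc=[29]
#4 0x143→b40/s0 MISS; vc=[29,32]
#5 0x100→b32/s0 VC-HIT; vc=[29,40]
#6 0x80→b16/s0 MISS; vc=[29,40,32]
#7 0x16c→b45/s5 MISS; vc=[29,40,32,61]
#8 0x86→b16/s0 L1-HIT; vc=[29,40,32,61]
#9 0x1ea→b61/s5 VC-HIT; vc=[29,40,32,45]

VC = [29, 40, 32, 45]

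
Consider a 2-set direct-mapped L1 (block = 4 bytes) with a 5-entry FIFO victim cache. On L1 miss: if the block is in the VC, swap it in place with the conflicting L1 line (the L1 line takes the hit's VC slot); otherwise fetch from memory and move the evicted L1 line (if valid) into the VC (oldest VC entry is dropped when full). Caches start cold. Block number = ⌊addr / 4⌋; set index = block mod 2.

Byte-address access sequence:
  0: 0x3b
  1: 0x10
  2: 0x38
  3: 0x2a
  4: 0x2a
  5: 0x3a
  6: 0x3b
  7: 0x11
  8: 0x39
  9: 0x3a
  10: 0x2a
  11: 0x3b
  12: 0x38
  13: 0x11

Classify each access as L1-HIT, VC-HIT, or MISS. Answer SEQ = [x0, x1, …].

SEQ = [MISS, MISS, VC-HIT, MISS, L1-HIT, VC-HIT, L1-HIT, VC-HIT, VC-HIT, L1-HIT, VC-HIT, VC-HIT, L1-HIT, VC-HIT]

0: 0x3b (blk 14, set 0) → MISS  vc=[]
1: 0x10 (blk 4, set 0) → MISS  vc=[14]
2: 0x38 (blk 14, set 0) → VC-HIT  vc=[4]
3: 0x2a (blk 10, set 0) → MISS  vc=[4, 14]
4: 0x2a (blk 10, set 0) → L1-HIT  vc=[4, 14]
5: 0x3a (blk 14, set 0) → VC-HIT  vc=[4, 10]
6: 0x3b (blk 14, set 0) → L1-HIT  vc=[4, 10]
7: 0x11 (blk 4, set 0) → VC-HIT  vc=[14, 10]
8: 0x39 (blk 14, set 0) → VC-HIT  vc=[4, 10]
9: 0x3a (blk 14, set 0) → L1-HIT  vc=[4, 10]
10: 0x2a (blk 10, set 0) → VC-HIT  vc=[4, 14]
11: 0x3b (blk 14, set 0) → VC-HIT  vc=[4, 10]
12: 0x38 (blk 14, set 0) → L1-HIT  vc=[4, 10]
13: 0x11 (blk 4, set 0) → VC-HIT  vc=[14, 10]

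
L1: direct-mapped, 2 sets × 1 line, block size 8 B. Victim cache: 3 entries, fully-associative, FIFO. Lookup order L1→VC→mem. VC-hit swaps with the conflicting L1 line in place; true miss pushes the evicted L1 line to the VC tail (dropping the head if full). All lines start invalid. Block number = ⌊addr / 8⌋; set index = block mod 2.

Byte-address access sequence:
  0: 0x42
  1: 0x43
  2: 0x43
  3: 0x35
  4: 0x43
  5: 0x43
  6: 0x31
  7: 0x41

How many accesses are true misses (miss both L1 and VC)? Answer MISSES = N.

MISSES = 2

0: 0x42 (blk 8, set 0) → MISS  vc=[]
1: 0x43 (blk 8, set 0) → L1-HIT  vc=[]
2: 0x43 (blk 8, set 0) → L1-HIT  vc=[]
3: 0x35 (blk 6, set 0) → MISS  vc=[8]
4: 0x43 (blk 8, set 0) → VC-HIT  vc=[6]
5: 0x43 (blk 8, set 0) → L1-HIT  vc=[6]
6: 0x31 (blk 6, set 0) → VC-HIT  vc=[8]
7: 0x41 (blk 8, set 0) → VC-HIT  vc=[6]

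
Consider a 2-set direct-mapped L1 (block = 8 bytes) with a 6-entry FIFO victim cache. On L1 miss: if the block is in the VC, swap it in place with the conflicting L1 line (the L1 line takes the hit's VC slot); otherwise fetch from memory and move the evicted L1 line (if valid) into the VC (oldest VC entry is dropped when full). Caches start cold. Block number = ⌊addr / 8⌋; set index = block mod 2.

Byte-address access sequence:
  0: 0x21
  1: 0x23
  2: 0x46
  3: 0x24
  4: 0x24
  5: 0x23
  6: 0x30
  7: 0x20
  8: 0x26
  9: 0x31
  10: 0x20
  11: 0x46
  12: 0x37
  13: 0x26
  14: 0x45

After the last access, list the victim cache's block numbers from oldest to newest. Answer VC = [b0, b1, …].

0: 0x21 (blk 4, set 0) → MISS  vc=[]
1: 0x23 (blk 4, set 0) → L1-HIT  vc=[]
2: 0x46 (blk 8, set 0) → MISS  vc=[4]
3: 0x24 (blk 4, set 0) → VC-HIT  vc=[8]
4: 0x24 (blk 4, set 0) → L1-HIT  vc=[8]
5: 0x23 (blk 4, set 0) → L1-HIT  vc=[8]
6: 0x30 (blk 6, set 0) → MISS  vc=[8, 4]
7: 0x20 (blk 4, set 0) → VC-HIT  vc=[8, 6]
8: 0x26 (blk 4, set 0) → L1-HIT  vc=[8, 6]
9: 0x31 (blk 6, set 0) → VC-HIT  vc=[8, 4]
10: 0x20 (blk 4, set 0) → VC-HIT  vc=[8, 6]
11: 0x46 (blk 8, set 0) → VC-HIT  vc=[4, 6]
12: 0x37 (blk 6, set 0) → VC-HIT  vc=[4, 8]
13: 0x26 (blk 4, set 0) → VC-HIT  vc=[6, 8]
14: 0x45 (blk 8, set 0) → VC-HIT  vc=[6, 4]

VC = [6, 4]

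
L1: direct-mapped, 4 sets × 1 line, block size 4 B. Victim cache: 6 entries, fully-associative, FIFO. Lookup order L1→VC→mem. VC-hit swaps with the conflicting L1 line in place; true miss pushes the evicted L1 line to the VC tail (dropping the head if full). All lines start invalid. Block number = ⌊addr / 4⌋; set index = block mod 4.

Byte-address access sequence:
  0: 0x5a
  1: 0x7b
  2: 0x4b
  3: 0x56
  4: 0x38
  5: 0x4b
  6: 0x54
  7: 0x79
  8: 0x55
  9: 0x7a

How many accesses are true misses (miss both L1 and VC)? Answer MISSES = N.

MISSES = 5

#0 0x5a→b22/s2 MISS; vc=[]
#1 0x7b→b30/s2 MISS; vc=[22]
#2 0x4b→b18/s2 MISS; vc=[22,30]
#3 0x56→b21/s1 MISS; vc=[22,30]
#4 0x38→b14/s2 MISS; vc=[22,30,18]
#5 0x4b→b18/s2 VC-HIT; vc=[22,30,14]
#6 0x54→b21/s1 L1-HIT; vc=[22,30,14]
#7 0x79→b30/s2 VC-HIT; vc=[22,18,14]
#8 0x55→b21/s1 L1-HIT; vc=[22,18,14]
#9 0x7a→b30/s2 L1-HIT; vc=[22,18,14]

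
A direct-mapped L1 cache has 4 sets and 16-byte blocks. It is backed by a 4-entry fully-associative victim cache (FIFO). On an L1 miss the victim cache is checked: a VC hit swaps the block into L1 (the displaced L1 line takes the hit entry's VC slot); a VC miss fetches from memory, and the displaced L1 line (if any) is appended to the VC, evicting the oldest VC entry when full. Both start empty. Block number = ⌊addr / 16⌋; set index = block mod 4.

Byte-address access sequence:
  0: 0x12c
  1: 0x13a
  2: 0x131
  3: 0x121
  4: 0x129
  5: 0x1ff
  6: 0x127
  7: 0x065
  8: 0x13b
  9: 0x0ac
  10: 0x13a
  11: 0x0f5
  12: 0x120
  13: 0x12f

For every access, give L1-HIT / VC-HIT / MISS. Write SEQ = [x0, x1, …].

SEQ = [MISS, MISS, L1-HIT, L1-HIT, L1-HIT, MISS, L1-HIT, MISS, VC-HIT, MISS, L1-HIT, MISS, VC-HIT, L1-HIT]

0: 0x12c (blk 18, set 2) → MISS  vc=[]
1: 0x13a (blk 19, set 3) → MISS  vc=[]
2: 0x131 (blk 19, set 3) → L1-HIT  vc=[]
3: 0x121 (blk 18, set 2) → L1-HIT  vc=[]
4: 0x129 (blk 18, set 2) → L1-HIT  vc=[]
5: 0x1ff (blk 31, set 3) → MISS  vc=[19]
6: 0x127 (blk 18, set 2) → L1-HIT  vc=[19]
7: 0x65 (blk 6, set 2) → MISS  vc=[19, 18]
8: 0x13b (blk 19, set 3) → VC-HIT  vc=[31, 18]
9: 0xac (blk 10, set 2) → MISS  vc=[31, 18, 6]
10: 0x13a (blk 19, set 3) → L1-HIT  vc=[31, 18, 6]
11: 0xf5 (blk 15, set 3) → MISS  vc=[31, 18, 6, 19]
12: 0x120 (blk 18, set 2) → VC-HIT  vc=[31, 10, 6, 19]
13: 0x12f (blk 18, set 2) → L1-HIT  vc=[31, 10, 6, 19]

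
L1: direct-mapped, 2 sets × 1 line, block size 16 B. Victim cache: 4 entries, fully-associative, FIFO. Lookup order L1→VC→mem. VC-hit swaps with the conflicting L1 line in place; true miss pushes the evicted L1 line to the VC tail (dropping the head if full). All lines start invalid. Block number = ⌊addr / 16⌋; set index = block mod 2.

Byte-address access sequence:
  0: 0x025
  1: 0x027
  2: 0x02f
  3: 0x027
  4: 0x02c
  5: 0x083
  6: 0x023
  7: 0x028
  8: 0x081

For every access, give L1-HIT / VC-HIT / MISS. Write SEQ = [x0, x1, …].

SEQ = [MISS, L1-HIT, L1-HIT, L1-HIT, L1-HIT, MISS, VC-HIT, L1-HIT, VC-HIT]

#0 0x25→b2/s0 MISS; vc=[]
#1 0x27→b2/s0 L1-HIT; vc=[]
#2 0x2f→b2/s0 L1-HIT; vc=[]
#3 0x27→b2/s0 L1-HIT; vc=[]
#4 0x2c→b2/s0 L1-HIT; vc=[]
#5 0x83→b8/s0 MISS; vc=[2]
#6 0x23→b2/s0 VC-HIT; vc=[8]
#7 0x28→b2/s0 L1-HIT; vc=[8]
#8 0x81→b8/s0 VC-HIT; vc=[2]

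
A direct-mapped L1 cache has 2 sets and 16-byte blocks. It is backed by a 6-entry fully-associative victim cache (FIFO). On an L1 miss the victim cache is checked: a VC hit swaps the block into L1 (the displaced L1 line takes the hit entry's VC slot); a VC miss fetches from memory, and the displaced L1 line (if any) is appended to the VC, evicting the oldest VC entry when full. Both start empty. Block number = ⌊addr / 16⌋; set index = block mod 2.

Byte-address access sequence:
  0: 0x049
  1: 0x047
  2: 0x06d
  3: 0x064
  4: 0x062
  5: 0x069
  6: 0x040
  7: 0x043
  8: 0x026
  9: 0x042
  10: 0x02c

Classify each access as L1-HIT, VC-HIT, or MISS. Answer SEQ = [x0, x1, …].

#0 0x49→b4/s0 MISS; vc=[]
#1 0x47→b4/s0 L1-HIT; vc=[]
#2 0x6d→b6/s0 MISS; vc=[4]
#3 0x64→b6/s0 L1-HIT; vc=[4]
#4 0x62→b6/s0 L1-HIT; vc=[4]
#5 0x69→b6/s0 L1-HIT; vc=[4]
#6 0x40→b4/s0 VC-HIT; vc=[6]
#7 0x43→b4/s0 L1-HIT; vc=[6]
#8 0x26→b2/s0 MISS; vc=[6,4]
#9 0x42→b4/s0 VC-HIT; vc=[6,2]
#10 0x2c→b2/s0 VC-HIT; vc=[6,4]

SEQ = [MISS, L1-HIT, MISS, L1-HIT, L1-HIT, L1-HIT, VC-HIT, L1-HIT, MISS, VC-HIT, VC-HIT]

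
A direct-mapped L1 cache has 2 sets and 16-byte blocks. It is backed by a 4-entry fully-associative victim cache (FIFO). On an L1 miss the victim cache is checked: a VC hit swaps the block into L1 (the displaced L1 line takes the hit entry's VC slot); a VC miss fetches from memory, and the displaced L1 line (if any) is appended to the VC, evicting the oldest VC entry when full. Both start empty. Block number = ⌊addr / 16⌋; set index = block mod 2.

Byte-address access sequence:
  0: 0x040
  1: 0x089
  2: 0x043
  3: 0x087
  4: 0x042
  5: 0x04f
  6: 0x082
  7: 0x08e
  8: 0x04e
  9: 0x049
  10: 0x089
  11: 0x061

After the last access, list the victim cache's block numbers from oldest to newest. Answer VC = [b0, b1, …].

#0 0x40→b4/s0 MISS; vc=[]
#1 0x89→b8/s0 MISS; vc=[4]
#2 0x43→b4/s0 VC-HIT; vc=[8]
#3 0x87→b8/s0 VC-HIT; vc=[4]
#4 0x42→b4/s0 VC-HIT; vc=[8]
#5 0x4f→b4/s0 L1-HIT; vc=[8]
#6 0x82→b8/s0 VC-HIT; vc=[4]
#7 0x8e→b8/s0 L1-HIT; vc=[4]
#8 0x4e→b4/s0 VC-HIT; vc=[8]
#9 0x49→b4/s0 L1-HIT; vc=[8]
#10 0x89→b8/s0 VC-HIT; vc=[4]
#11 0x61→b6/s0 MISS; vc=[4,8]

VC = [4, 8]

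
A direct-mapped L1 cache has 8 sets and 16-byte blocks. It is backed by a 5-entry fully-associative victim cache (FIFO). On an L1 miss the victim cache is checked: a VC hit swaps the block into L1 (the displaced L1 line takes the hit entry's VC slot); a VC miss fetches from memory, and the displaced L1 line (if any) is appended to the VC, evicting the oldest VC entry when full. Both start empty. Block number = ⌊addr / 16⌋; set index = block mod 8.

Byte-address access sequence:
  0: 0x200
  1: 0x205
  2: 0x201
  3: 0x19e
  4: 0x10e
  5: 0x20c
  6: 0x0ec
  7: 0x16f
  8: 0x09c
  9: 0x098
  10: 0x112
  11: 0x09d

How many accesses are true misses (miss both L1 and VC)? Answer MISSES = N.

MISSES = 7

0: 0x200 (blk 32, set 0) → MISS  vc=[]
1: 0x205 (blk 32, set 0) → L1-HIT  vc=[]
2: 0x201 (blk 32, set 0) → L1-HIT  vc=[]
3: 0x19e (blk 25, set 1) → MISS  vc=[]
4: 0x10e (blk 16, set 0) → MISS  vc=[32]
5: 0x20c (blk 32, set 0) → VC-HIT  vc=[16]
6: 0xec (blk 14, set 6) → MISS  vc=[16]
7: 0x16f (blk 22, set 6) → MISS  vc=[16, 14]
8: 0x9c (blk 9, set 1) → MISS  vc=[16, 14, 25]
9: 0x98 (blk 9, set 1) → L1-HIT  vc=[16, 14, 25]
10: 0x112 (blk 17, set 1) → MISS  vc=[16, 14, 25, 9]
11: 0x9d (blk 9, set 1) → VC-HIT  vc=[16, 14, 25, 17]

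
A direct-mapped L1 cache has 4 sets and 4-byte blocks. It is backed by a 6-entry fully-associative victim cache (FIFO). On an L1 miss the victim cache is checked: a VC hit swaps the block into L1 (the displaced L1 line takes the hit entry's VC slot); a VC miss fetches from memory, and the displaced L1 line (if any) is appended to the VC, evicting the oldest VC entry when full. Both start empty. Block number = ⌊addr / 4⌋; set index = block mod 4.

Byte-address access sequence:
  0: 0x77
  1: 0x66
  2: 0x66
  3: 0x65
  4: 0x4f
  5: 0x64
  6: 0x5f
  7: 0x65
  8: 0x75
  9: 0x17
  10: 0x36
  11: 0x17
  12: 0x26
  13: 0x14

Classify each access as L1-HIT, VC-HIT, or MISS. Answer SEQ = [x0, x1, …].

SEQ = [MISS, MISS, L1-HIT, L1-HIT, MISS, L1-HIT, MISS, L1-HIT, VC-HIT, MISS, MISS, VC-HIT, MISS, VC-HIT]

  [0] addr=0x77 blk=29 s=1: MISS | VC []
  [1] addr=0x66 blk=25 s=1: MISS | VC [29]
  [2] addr=0x66 blk=25 s=1: L1-HIT | VC [29]
  [3] addr=0x65 blk=25 s=1: L1-HIT | VC [29]
  [4] addr=0x4f blk=19 s=3: MISS | VC [29]
  [5] addr=0x64 blk=25 s=1: L1-HIT | VC [29]
  [6] addr=0x5f blk=23 s=3: MISS | VC [29, 19]
  [7] addr=0x65 blk=25 s=1: L1-HIT | VC [29, 19]
  [8] addr=0x75 blk=29 s=1: VC-HIT | VC [25, 19]
  [9] addr=0x17 blk=5 s=1: MISS | VC [25, 19, 29]
  [10] addr=0x36 blk=13 s=1: MISS | VC [25, 19, 29, 5]
  [11] addr=0x17 blk=5 s=1: VC-HIT | VC [25, 19, 29, 13]
  [12] addr=0x26 blk=9 s=1: MISS | VC [25, 19, 29, 13, 5]
  [13] addr=0x14 blk=5 s=1: VC-HIT | VC [25, 19, 29, 13, 9]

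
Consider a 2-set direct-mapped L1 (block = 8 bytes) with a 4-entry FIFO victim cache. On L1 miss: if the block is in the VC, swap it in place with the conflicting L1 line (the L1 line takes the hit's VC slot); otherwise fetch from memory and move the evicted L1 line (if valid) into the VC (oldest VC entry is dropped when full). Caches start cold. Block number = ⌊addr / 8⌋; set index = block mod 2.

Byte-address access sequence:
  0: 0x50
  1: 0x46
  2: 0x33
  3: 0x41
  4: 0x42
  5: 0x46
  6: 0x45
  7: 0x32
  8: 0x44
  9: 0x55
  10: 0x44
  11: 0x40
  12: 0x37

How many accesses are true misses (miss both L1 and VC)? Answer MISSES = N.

  [0] addr=0x50 blk=10 s=0: MISS | VC []
  [1] addr=0x46 blk=8 s=0: MISS | VC [10]
  [2] addr=0x33 blk=6 s=0: MISS | VC [10, 8]
  [3] addr=0x41 blk=8 s=0: VC-HIT | VC [10, 6]
  [4] addr=0x42 blk=8 s=0: L1-HIT | VC [10, 6]
  [5] addr=0x46 blk=8 s=0: L1-HIT | VC [10, 6]
  [6] addr=0x45 blk=8 s=0: L1-HIT | VC [10, 6]
  [7] addr=0x32 blk=6 s=0: VC-HIT | VC [10, 8]
  [8] addr=0x44 blk=8 s=0: VC-HIT | VC [10, 6]
  [9] addr=0x55 blk=10 s=0: VC-HIT | VC [8, 6]
  [10] addr=0x44 blk=8 s=0: VC-HIT | VC [10, 6]
  [11] addr=0x40 blk=8 s=0: L1-HIT | VC [10, 6]
  [12] addr=0x37 blk=6 s=0: VC-HIT | VC [10, 8]

MISSES = 3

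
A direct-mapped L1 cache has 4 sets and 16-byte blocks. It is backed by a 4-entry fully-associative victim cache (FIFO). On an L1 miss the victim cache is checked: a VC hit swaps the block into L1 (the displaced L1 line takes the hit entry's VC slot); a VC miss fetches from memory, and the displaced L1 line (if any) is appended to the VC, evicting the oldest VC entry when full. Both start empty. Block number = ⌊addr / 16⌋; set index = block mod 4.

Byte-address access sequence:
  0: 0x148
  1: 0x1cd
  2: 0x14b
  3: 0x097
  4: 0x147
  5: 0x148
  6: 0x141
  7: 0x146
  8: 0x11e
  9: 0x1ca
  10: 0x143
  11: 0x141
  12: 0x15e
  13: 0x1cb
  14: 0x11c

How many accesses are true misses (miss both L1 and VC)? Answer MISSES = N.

MISSES = 5

  [0] addr=0x148 blk=20 s=0: MISS | VC []
  [1] addr=0x1cd blk=28 s=0: MISS | VC [20]
  [2] addr=0x14b blk=20 s=0: VC-HIT | VC [28]
  [3] addr=0x97 blk=9 s=1: MISS | VC [28]
  [4] addr=0x147 blk=20 s=0: L1-HIT | VC [28]
  [5] addr=0x148 blk=20 s=0: L1-HIT | VC [28]
  [6] addr=0x141 blk=20 s=0: L1-HIT | VC [28]
  [7] addr=0x146 blk=20 s=0: L1-HIT | VC [28]
  [8] addr=0x11e blk=17 s=1: MISS | VC [28, 9]
  [9] addr=0x1ca blk=28 s=0: VC-HIT | VC [20, 9]
  [10] addr=0x143 blk=20 s=0: VC-HIT | VC [28, 9]
  [11] addr=0x141 blk=20 s=0: L1-HIT | VC [28, 9]
  [12] addr=0x15e blk=21 s=1: MISS | VC [28, 9, 17]
  [13] addr=0x1cb blk=28 s=0: VC-HIT | VC [20, 9, 17]
  [14] addr=0x11c blk=17 s=1: VC-HIT | VC [20, 9, 21]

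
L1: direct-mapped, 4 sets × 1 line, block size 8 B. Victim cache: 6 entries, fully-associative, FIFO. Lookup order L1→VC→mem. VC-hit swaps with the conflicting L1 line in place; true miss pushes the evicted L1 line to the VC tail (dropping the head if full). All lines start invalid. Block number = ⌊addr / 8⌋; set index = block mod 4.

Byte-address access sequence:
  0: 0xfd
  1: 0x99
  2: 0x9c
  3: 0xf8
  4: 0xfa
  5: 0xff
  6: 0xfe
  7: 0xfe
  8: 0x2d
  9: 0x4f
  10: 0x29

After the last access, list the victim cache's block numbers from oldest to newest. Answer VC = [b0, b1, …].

0: 0xfd (blk 31, set 3) → MISS  vc=[]
1: 0x99 (blk 19, set 3) → MISS  vc=[31]
2: 0x9c (blk 19, set 3) → L1-HIT  vc=[31]
3: 0xf8 (blk 31, set 3) → VC-HIT  vc=[19]
4: 0xfa (blk 31, set 3) → L1-HIT  vc=[19]
5: 0xff (blk 31, set 3) → L1-HIT  vc=[19]
6: 0xfe (blk 31, set 3) → L1-HIT  vc=[19]
7: 0xfe (blk 31, set 3) → L1-HIT  vc=[19]
8: 0x2d (blk 5, set 1) → MISS  vc=[19]
9: 0x4f (blk 9, set 1) → MISS  vc=[19, 5]
10: 0x29 (blk 5, set 1) → VC-HIT  vc=[19, 9]

VC = [19, 9]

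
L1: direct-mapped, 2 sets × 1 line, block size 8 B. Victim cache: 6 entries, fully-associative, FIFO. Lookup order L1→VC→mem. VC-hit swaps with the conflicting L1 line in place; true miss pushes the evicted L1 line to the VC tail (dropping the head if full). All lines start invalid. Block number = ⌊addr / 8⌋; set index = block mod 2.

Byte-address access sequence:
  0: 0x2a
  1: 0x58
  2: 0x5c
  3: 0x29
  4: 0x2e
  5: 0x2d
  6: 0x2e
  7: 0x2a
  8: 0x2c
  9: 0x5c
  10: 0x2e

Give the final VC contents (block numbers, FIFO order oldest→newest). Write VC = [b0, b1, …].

  [0] addr=0x2a blk=5 s=1: MISS | VC []
  [1] addr=0x58 blk=11 s=1: MISS | VC [5]
  [2] addr=0x5c blk=11 s=1: L1-HIT | VC [5]
  [3] addr=0x29 blk=5 s=1: VC-HIT | VC [11]
  [4] addr=0x2e blk=5 s=1: L1-HIT | VC [11]
  [5] addr=0x2d blk=5 s=1: L1-HIT | VC [11]
  [6] addr=0x2e blk=5 s=1: L1-HIT | VC [11]
  [7] addr=0x2a blk=5 s=1: L1-HIT | VC [11]
  [8] addr=0x2c blk=5 s=1: L1-HIT | VC [11]
  [9] addr=0x5c blk=11 s=1: VC-HIT | VC [5]
  [10] addr=0x2e blk=5 s=1: VC-HIT | VC [11]

VC = [11]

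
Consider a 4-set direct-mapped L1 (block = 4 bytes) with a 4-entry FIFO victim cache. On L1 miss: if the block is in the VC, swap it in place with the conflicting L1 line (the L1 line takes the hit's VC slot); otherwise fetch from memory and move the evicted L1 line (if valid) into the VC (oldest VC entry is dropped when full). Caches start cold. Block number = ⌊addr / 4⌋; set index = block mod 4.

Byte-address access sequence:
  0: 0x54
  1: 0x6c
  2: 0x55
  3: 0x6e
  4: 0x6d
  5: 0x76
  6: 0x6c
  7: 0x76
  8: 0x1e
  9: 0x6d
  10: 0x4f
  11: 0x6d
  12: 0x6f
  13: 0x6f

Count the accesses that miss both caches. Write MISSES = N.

MISSES = 5

  [0] addr=0x54 blk=21 s=1: MISS | VC []
  [1] addr=0x6c blk=27 s=3: MISS | VC []
  [2] addr=0x55 blk=21 s=1: L1-HIT | VC []
  [3] addr=0x6e blk=27 s=3: L1-HIT | VC []
  [4] addr=0x6d blk=27 s=3: L1-HIT | VC []
  [5] addr=0x76 blk=29 s=1: MISS | VC [21]
  [6] addr=0x6c blk=27 s=3: L1-HIT | VC [21]
  [7] addr=0x76 blk=29 s=1: L1-HIT | VC [21]
  [8] addr=0x1e blk=7 s=3: MISS | VC [21, 27]
  [9] addr=0x6d blk=27 s=3: VC-HIT | VC [21, 7]
  [10] addr=0x4f blk=19 s=3: MISS | VC [21, 7, 27]
  [11] addr=0x6d blk=27 s=3: VC-HIT | VC [21, 7, 19]
  [12] addr=0x6f blk=27 s=3: L1-HIT | VC [21, 7, 19]
  [13] addr=0x6f blk=27 s=3: L1-HIT | VC [21, 7, 19]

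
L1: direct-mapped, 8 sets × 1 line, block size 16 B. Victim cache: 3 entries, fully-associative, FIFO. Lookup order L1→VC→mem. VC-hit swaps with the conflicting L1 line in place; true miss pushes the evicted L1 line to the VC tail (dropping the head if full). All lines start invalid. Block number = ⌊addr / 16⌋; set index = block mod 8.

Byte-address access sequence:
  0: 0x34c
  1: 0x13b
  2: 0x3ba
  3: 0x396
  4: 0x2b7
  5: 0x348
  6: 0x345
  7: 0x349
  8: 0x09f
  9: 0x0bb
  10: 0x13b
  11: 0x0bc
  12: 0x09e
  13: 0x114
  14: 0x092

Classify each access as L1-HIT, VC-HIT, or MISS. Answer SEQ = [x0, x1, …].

SEQ = [MISS, MISS, MISS, MISS, MISS, L1-HIT, L1-HIT, L1-HIT, MISS, MISS, MISS, VC-HIT, L1-HIT, MISS, VC-HIT]

0: 0x34c (blk 52, set 4) → MISS  vc=[]
1: 0x13b (blk 19, set 3) → MISS  vc=[]
2: 0x3ba (blk 59, set 3) → MISS  vc=[19]
3: 0x396 (blk 57, set 1) → MISS  vc=[19]
4: 0x2b7 (blk 43, set 3) → MISS  vc=[19, 59]
5: 0x348 (blk 52, set 4) → L1-HIT  vc=[19, 59]
6: 0x345 (blk 52, set 4) → L1-HIT  vc=[19, 59]
7: 0x349 (blk 52, set 4) → L1-HIT  vc=[19, 59]
8: 0x9f (blk 9, set 1) → MISS  vc=[19, 59, 57]
9: 0xbb (blk 11, set 3) → MISS  vc=[59, 57, 43]
10: 0x13b (blk 19, set 3) → MISS  vc=[57, 43, 11]
11: 0xbc (blk 11, set 3) → VC-HIT  vc=[57, 43, 19]
12: 0x9e (blk 9, set 1) → L1-HIT  vc=[57, 43, 19]
13: 0x114 (blk 17, set 1) → MISS  vc=[43, 19, 9]
14: 0x92 (blk 9, set 1) → VC-HIT  vc=[43, 19, 17]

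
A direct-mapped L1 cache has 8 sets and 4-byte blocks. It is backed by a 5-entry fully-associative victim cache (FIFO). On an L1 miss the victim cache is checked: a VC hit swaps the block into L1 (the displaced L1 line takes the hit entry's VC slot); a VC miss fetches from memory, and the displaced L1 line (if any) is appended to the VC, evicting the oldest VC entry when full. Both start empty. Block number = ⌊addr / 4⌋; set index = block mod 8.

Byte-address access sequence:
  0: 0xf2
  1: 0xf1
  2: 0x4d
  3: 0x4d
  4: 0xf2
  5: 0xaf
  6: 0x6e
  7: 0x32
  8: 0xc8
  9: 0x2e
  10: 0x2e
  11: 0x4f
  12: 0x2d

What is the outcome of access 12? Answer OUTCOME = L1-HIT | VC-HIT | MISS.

OUTCOME = VC-HIT

0: 0xf2 (blk 60, set 4) → MISS  vc=[]
1: 0xf1 (blk 60, set 4) → L1-HIT  vc=[]
2: 0x4d (blk 19, set 3) → MISS  vc=[]
3: 0x4d (blk 19, set 3) → L1-HIT  vc=[]
4: 0xf2 (blk 60, set 4) → L1-HIT  vc=[]
5: 0xaf (blk 43, set 3) → MISS  vc=[19]
6: 0x6e (blk 27, set 3) → MISS  vc=[19, 43]
7: 0x32 (blk 12, set 4) → MISS  vc=[19, 43, 60]
8: 0xc8 (blk 50, set 2) → MISS  vc=[19, 43, 60]
9: 0x2e (blk 11, set 3) → MISS  vc=[19, 43, 60, 27]
10: 0x2e (blk 11, set 3) → L1-HIT  vc=[19, 43, 60, 27]
11: 0x4f (blk 19, set 3) → VC-HIT  vc=[11, 43, 60, 27]
12: 0x2d (blk 11, set 3) → VC-HIT  vc=[19, 43, 60, 27]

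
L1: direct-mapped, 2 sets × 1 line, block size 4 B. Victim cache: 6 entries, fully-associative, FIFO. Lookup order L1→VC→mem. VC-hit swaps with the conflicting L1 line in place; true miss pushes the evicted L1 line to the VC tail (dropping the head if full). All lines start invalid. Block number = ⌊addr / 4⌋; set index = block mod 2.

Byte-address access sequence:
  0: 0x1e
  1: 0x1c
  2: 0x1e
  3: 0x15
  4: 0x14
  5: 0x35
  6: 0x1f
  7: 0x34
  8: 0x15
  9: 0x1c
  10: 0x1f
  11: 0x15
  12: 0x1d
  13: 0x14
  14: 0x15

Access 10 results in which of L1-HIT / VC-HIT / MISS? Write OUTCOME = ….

OUTCOME = L1-HIT

  [0] addr=0x1e blk=7 s=1: MISS | VC []
  [1] addr=0x1c blk=7 s=1: L1-HIT | VC []
  [2] addr=0x1e blk=7 s=1: L1-HIT | VC []
  [3] addr=0x15 blk=5 s=1: MISS | VC [7]
  [4] addr=0x14 blk=5 s=1: L1-HIT | VC [7]
  [5] addr=0x35 blk=13 s=1: MISS | VC [7, 5]
  [6] addr=0x1f blk=7 s=1: VC-HIT | VC [13, 5]
  [7] addr=0x34 blk=13 s=1: VC-HIT | VC [7, 5]
  [8] addr=0x15 blk=5 s=1: VC-HIT | VC [7, 13]
  [9] addr=0x1c blk=7 s=1: VC-HIT | VC [5, 13]
  [10] addr=0x1f blk=7 s=1: L1-HIT | VC [5, 13]
  [11] addr=0x15 blk=5 s=1: VC-HIT | VC [7, 13]
  [12] addr=0x1d blk=7 s=1: VC-HIT | VC [5, 13]
  [13] addr=0x14 blk=5 s=1: VC-HIT | VC [7, 13]
  [14] addr=0x15 blk=5 s=1: L1-HIT | VC [7, 13]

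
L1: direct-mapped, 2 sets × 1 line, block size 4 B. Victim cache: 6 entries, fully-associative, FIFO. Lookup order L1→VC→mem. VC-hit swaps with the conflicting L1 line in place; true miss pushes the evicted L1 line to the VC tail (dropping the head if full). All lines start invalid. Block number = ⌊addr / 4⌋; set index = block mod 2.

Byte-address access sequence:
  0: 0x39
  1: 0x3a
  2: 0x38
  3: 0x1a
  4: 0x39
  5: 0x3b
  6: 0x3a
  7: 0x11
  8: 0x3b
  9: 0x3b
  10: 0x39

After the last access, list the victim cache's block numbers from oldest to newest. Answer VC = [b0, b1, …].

0: 0x39 (blk 14, set 0) → MISS  vc=[]
1: 0x3a (blk 14, set 0) → L1-HIT  vc=[]
2: 0x38 (blk 14, set 0) → L1-HIT  vc=[]
3: 0x1a (blk 6, set 0) → MISS  vc=[14]
4: 0x39 (blk 14, set 0) → VC-HIT  vc=[6]
5: 0x3b (blk 14, set 0) → L1-HIT  vc=[6]
6: 0x3a (blk 14, set 0) → L1-HIT  vc=[6]
7: 0x11 (blk 4, set 0) → MISS  vc=[6, 14]
8: 0x3b (blk 14, set 0) → VC-HIT  vc=[6, 4]
9: 0x3b (blk 14, set 0) → L1-HIT  vc=[6, 4]
10: 0x39 (blk 14, set 0) → L1-HIT  vc=[6, 4]

VC = [6, 4]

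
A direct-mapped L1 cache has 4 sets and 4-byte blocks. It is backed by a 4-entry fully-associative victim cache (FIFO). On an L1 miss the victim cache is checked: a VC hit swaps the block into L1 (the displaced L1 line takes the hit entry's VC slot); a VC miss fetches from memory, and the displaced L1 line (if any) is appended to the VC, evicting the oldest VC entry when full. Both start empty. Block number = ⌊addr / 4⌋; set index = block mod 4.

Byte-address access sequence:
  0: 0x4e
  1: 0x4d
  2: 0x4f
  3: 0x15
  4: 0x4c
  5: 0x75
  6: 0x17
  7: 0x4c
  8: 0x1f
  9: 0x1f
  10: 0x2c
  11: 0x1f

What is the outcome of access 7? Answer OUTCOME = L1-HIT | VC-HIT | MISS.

0: 0x4e (blk 19, set 3) → MISS  vc=[]
1: 0x4d (blk 19, set 3) → L1-HIT  vc=[]
2: 0x4f (blk 19, set 3) → L1-HIT  vc=[]
3: 0x15 (blk 5, set 1) → MISS  vc=[]
4: 0x4c (blk 19, set 3) → L1-HIT  vc=[]
5: 0x75 (blk 29, set 1) → MISS  vc=[5]
6: 0x17 (blk 5, set 1) → VC-HIT  vc=[29]
7: 0x4c (blk 19, set 3) → L1-HIT  vc=[29]
8: 0x1f (blk 7, set 3) → MISS  vc=[29, 19]
9: 0x1f (blk 7, set 3) → L1-HIT  vc=[29, 19]
10: 0x2c (blk 11, set 3) → MISS  vc=[29, 19, 7]
11: 0x1f (blk 7, set 3) → VC-HIT  vc=[29, 19, 11]

OUTCOME = L1-HIT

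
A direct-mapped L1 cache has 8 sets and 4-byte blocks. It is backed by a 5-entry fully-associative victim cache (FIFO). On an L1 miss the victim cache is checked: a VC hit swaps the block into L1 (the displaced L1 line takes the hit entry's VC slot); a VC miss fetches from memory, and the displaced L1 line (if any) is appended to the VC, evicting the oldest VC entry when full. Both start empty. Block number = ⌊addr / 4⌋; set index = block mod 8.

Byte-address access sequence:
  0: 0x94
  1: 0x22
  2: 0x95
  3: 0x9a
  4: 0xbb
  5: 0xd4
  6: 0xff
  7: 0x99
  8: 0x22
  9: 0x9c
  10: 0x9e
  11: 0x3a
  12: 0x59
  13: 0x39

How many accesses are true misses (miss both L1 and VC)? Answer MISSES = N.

0: 0x94 (blk 37, set 5) → MISS  vc=[]
1: 0x22 (blk 8, set 0) → MISS  vc=[]
2: 0x95 (blk 37, set 5) → L1-HIT  vc=[]
3: 0x9a (blk 38, set 6) → MISS  vc=[]
4: 0xbb (blk 46, set 6) → MISS  vc=[38]
5: 0xd4 (blk 53, set 5) → MISS  vc=[38, 37]
6: 0xff (blk 63, set 7) → MISS  vc=[38, 37]
7: 0x99 (blk 38, set 6) → VC-HIT  vc=[46, 37]
8: 0x22 (blk 8, set 0) → L1-HIT  vc=[46, 37]
9: 0x9c (blk 39, set 7) → MISS  vc=[46, 37, 63]
10: 0x9e (blk 39, set 7) → L1-HIT  vc=[46, 37, 63]
11: 0x3a (blk 14, set 6) → MISS  vc=[46, 37, 63, 38]
12: 0x59 (blk 22, set 6) → MISS  vc=[46, 37, 63, 38, 14]
13: 0x39 (blk 14, set 6) → VC-HIT  vc=[46, 37, 63, 38, 22]

MISSES = 9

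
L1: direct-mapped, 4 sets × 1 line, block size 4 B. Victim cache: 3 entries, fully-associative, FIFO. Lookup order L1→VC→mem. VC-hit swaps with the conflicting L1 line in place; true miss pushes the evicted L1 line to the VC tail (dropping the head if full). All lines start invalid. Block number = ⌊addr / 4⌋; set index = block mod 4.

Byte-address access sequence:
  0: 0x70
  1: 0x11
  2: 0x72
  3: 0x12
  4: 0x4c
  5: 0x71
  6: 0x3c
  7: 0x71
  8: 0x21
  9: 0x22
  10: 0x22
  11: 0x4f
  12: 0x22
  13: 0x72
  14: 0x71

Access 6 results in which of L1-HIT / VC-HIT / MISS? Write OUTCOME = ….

OUTCOME = MISS

0: 0x70 (blk 28, set 0) → MISS  vc=[]
1: 0x11 (blk 4, set 0) → MISS  vc=[28]
2: 0x72 (blk 28, set 0) → VC-HIT  vc=[4]
3: 0x12 (blk 4, set 0) → VC-HIT  vc=[28]
4: 0x4c (blk 19, set 3) → MISS  vc=[28]
5: 0x71 (blk 28, set 0) → VC-HIT  vc=[4]
6: 0x3c (blk 15, set 3) → MISS  vc=[4, 19]
7: 0x71 (blk 28, set 0) → L1-HIT  vc=[4, 19]
8: 0x21 (blk 8, set 0) → MISS  vc=[4, 19, 28]
9: 0x22 (blk 8, set 0) → L1-HIT  vc=[4, 19, 28]
10: 0x22 (blk 8, set 0) → L1-HIT  vc=[4, 19, 28]
11: 0x4f (blk 19, set 3) → VC-HIT  vc=[4, 15, 28]
12: 0x22 (blk 8, set 0) → L1-HIT  vc=[4, 15, 28]
13: 0x72 (blk 28, set 0) → VC-HIT  vc=[4, 15, 8]
14: 0x71 (blk 28, set 0) → L1-HIT  vc=[4, 15, 8]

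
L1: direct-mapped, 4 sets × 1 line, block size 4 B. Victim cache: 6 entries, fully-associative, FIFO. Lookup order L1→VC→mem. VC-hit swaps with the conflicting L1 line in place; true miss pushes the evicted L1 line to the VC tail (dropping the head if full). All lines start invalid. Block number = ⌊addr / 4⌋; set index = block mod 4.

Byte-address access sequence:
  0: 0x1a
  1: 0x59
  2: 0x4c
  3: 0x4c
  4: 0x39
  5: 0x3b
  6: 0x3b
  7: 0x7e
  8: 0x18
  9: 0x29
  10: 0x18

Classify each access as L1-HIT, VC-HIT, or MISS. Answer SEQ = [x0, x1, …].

SEQ = [MISS, MISS, MISS, L1-HIT, MISS, L1-HIT, L1-HIT, MISS, VC-HIT, MISS, VC-HIT]

0: 0x1a (blk 6, set 2) → MISS  vc=[]
1: 0x59 (blk 22, set 2) → MISS  vc=[6]
2: 0x4c (blk 19, set 3) → MISS  vc=[6]
3: 0x4c (blk 19, set 3) → L1-HIT  vc=[6]
4: 0x39 (blk 14, set 2) → MISS  vc=[6, 22]
5: 0x3b (blk 14, set 2) → L1-HIT  vc=[6, 22]
6: 0x3b (blk 14, set 2) → L1-HIT  vc=[6, 22]
7: 0x7e (blk 31, set 3) → MISS  vc=[6, 22, 19]
8: 0x18 (blk 6, set 2) → VC-HIT  vc=[14, 22, 19]
9: 0x29 (blk 10, set 2) → MISS  vc=[14, 22, 19, 6]
10: 0x18 (blk 6, set 2) → VC-HIT  vc=[14, 22, 19, 10]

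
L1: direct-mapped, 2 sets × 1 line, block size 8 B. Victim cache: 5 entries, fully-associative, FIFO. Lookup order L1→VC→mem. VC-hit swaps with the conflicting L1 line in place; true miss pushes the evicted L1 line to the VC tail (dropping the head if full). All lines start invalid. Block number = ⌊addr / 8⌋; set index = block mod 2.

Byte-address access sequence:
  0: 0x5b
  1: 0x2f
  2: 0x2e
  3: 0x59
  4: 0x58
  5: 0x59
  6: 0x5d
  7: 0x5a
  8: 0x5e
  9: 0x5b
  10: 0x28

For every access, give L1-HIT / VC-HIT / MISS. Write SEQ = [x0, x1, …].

#0 0x5b→b11/s1 MISS; vc=[]
#1 0x2f→b5/s1 MISS; vc=[11]
#2 0x2e→b5/s1 L1-HIT; vc=[11]
#3 0x59→b11/s1 VC-HIT; vc=[5]
#4 0x58→b11/s1 L1-HIT; vc=[5]
#5 0x59→b11/s1 L1-HIT; vc=[5]
#6 0x5d→b11/s1 L1-HIT; vc=[5]
#7 0x5a→b11/s1 L1-HIT; vc=[5]
#8 0x5e→b11/s1 L1-HIT; vc=[5]
#9 0x5b→b11/s1 L1-HIT; vc=[5]
#10 0x28→b5/s1 VC-HIT; vc=[11]

SEQ = [MISS, MISS, L1-HIT, VC-HIT, L1-HIT, L1-HIT, L1-HIT, L1-HIT, L1-HIT, L1-HIT, VC-HIT]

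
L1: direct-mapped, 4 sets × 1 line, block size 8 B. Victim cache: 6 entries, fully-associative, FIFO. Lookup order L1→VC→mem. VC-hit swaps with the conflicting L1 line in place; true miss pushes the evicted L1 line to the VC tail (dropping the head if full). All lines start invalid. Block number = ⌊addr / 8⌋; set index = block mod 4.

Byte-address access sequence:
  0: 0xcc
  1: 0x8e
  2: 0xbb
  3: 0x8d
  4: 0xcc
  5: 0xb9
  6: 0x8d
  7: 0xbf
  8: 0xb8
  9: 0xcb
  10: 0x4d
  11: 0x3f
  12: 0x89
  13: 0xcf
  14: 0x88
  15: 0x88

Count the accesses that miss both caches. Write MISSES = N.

0: 0xcc (blk 25, set 1) → MISS  vc=[]
1: 0x8e (blk 17, set 1) → MISS  vc=[25]
2: 0xbb (blk 23, set 3) → MISS  vc=[25]
3: 0x8d (blk 17, set 1) → L1-HIT  vc=[25]
4: 0xcc (blk 25, set 1) → VC-HIT  vc=[17]
5: 0xb9 (blk 23, set 3) → L1-HIT  vc=[17]
6: 0x8d (blk 17, set 1) → VC-HIT  vc=[25]
7: 0xbf (blk 23, set 3) → L1-HIT  vc=[25]
8: 0xb8 (blk 23, set 3) → L1-HIT  vc=[25]
9: 0xcb (blk 25, set 1) → VC-HIT  vc=[17]
10: 0x4d (blk 9, set 1) → MISS  vc=[17, 25]
11: 0x3f (blk 7, set 3) → MISS  vc=[17, 25, 23]
12: 0x89 (blk 17, set 1) → VC-HIT  vc=[9, 25, 23]
13: 0xcf (blk 25, set 1) → VC-HIT  vc=[9, 17, 23]
14: 0x88 (blk 17, set 1) → VC-HIT  vc=[9, 25, 23]
15: 0x88 (blk 17, set 1) → L1-HIT  vc=[9, 25, 23]

MISSES = 5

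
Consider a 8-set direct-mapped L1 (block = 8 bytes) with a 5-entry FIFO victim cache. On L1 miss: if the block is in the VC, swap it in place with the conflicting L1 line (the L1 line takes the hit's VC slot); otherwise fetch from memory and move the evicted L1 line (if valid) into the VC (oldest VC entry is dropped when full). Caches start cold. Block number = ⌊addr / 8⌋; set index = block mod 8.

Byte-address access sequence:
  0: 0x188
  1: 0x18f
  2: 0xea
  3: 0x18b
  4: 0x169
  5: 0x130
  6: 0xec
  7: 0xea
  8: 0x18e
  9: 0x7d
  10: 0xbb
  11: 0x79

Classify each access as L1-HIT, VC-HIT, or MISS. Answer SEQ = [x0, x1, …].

SEQ = [MISS, L1-HIT, MISS, L1-HIT, MISS, MISS, VC-HIT, L1-HIT, L1-HIT, MISS, MISS, VC-HIT]

0: 0x188 (blk 49, set 1) → MISS  vc=[]
1: 0x18f (blk 49, set 1) → L1-HIT  vc=[]
2: 0xea (blk 29, set 5) → MISS  vc=[]
3: 0x18b (blk 49, set 1) → L1-HIT  vc=[]
4: 0x169 (blk 45, set 5) → MISS  vc=[29]
5: 0x130 (blk 38, set 6) → MISS  vc=[29]
6: 0xec (blk 29, set 5) → VC-HIT  vc=[45]
7: 0xea (blk 29, set 5) → L1-HIT  vc=[45]
8: 0x18e (blk 49, set 1) → L1-HIT  vc=[45]
9: 0x7d (blk 15, set 7) → MISS  vc=[45]
10: 0xbb (blk 23, set 7) → MISS  vc=[45, 15]
11: 0x79 (blk 15, set 7) → VC-HIT  vc=[45, 23]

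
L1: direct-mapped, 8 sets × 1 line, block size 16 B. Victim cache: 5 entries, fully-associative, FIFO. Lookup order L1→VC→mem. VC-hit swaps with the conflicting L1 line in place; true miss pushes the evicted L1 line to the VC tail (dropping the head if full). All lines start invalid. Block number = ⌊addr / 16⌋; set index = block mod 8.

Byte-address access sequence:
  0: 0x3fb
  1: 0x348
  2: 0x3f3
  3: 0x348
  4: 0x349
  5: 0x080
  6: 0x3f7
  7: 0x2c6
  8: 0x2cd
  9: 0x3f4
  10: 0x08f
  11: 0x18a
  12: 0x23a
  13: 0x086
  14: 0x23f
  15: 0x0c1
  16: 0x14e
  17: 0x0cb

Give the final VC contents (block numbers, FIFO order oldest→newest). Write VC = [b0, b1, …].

VC = [52, 24, 44, 20]

0: 0x3fb (blk 63, set 7) → MISS  vc=[]
1: 0x348 (blk 52, set 4) → MISS  vc=[]
2: 0x3f3 (blk 63, set 7) → L1-HIT  vc=[]
3: 0x348 (blk 52, set 4) → L1-HIT  vc=[]
4: 0x349 (blk 52, set 4) → L1-HIT  vc=[]
5: 0x80 (blk 8, set 0) → MISS  vc=[]
6: 0x3f7 (blk 63, set 7) → L1-HIT  vc=[]
7: 0x2c6 (blk 44, set 4) → MISS  vc=[52]
8: 0x2cd (blk 44, set 4) → L1-HIT  vc=[52]
9: 0x3f4 (blk 63, set 7) → L1-HIT  vc=[52]
10: 0x8f (blk 8, set 0) → L1-HIT  vc=[52]
11: 0x18a (blk 24, set 0) → MISS  vc=[52, 8]
12: 0x23a (blk 35, set 3) → MISS  vc=[52, 8]
13: 0x86 (blk 8, set 0) → VC-HIT  vc=[52, 24]
14: 0x23f (blk 35, set 3) → L1-HIT  vc=[52, 24]
15: 0xc1 (blk 12, set 4) → MISS  vc=[52, 24, 44]
16: 0x14e (blk 20, set 4) → MISS  vc=[52, 24, 44, 12]
17: 0xcb (blk 12, set 4) → VC-HIT  vc=[52, 24, 44, 20]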